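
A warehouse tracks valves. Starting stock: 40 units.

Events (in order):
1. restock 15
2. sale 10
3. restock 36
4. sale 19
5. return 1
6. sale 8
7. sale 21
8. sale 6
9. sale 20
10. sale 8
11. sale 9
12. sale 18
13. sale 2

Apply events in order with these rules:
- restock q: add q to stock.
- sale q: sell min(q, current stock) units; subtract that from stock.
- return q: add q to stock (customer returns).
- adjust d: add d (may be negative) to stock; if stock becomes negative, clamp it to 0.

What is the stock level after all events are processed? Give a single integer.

Processing events:
Start: stock = 40
  Event 1 (restock 15): 40 + 15 = 55
  Event 2 (sale 10): sell min(10,55)=10. stock: 55 - 10 = 45. total_sold = 10
  Event 3 (restock 36): 45 + 36 = 81
  Event 4 (sale 19): sell min(19,81)=19. stock: 81 - 19 = 62. total_sold = 29
  Event 5 (return 1): 62 + 1 = 63
  Event 6 (sale 8): sell min(8,63)=8. stock: 63 - 8 = 55. total_sold = 37
  Event 7 (sale 21): sell min(21,55)=21. stock: 55 - 21 = 34. total_sold = 58
  Event 8 (sale 6): sell min(6,34)=6. stock: 34 - 6 = 28. total_sold = 64
  Event 9 (sale 20): sell min(20,28)=20. stock: 28 - 20 = 8. total_sold = 84
  Event 10 (sale 8): sell min(8,8)=8. stock: 8 - 8 = 0. total_sold = 92
  Event 11 (sale 9): sell min(9,0)=0. stock: 0 - 0 = 0. total_sold = 92
  Event 12 (sale 18): sell min(18,0)=0. stock: 0 - 0 = 0. total_sold = 92
  Event 13 (sale 2): sell min(2,0)=0. stock: 0 - 0 = 0. total_sold = 92
Final: stock = 0, total_sold = 92

Answer: 0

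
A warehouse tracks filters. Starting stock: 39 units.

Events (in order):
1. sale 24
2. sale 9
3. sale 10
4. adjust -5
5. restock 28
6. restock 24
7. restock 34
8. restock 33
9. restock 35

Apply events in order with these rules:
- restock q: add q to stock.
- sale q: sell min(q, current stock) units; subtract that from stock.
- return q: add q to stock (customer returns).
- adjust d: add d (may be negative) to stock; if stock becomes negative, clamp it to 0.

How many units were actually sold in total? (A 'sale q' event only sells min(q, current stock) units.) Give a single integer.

Answer: 39

Derivation:
Processing events:
Start: stock = 39
  Event 1 (sale 24): sell min(24,39)=24. stock: 39 - 24 = 15. total_sold = 24
  Event 2 (sale 9): sell min(9,15)=9. stock: 15 - 9 = 6. total_sold = 33
  Event 3 (sale 10): sell min(10,6)=6. stock: 6 - 6 = 0. total_sold = 39
  Event 4 (adjust -5): 0 + -5 = 0 (clamped to 0)
  Event 5 (restock 28): 0 + 28 = 28
  Event 6 (restock 24): 28 + 24 = 52
  Event 7 (restock 34): 52 + 34 = 86
  Event 8 (restock 33): 86 + 33 = 119
  Event 9 (restock 35): 119 + 35 = 154
Final: stock = 154, total_sold = 39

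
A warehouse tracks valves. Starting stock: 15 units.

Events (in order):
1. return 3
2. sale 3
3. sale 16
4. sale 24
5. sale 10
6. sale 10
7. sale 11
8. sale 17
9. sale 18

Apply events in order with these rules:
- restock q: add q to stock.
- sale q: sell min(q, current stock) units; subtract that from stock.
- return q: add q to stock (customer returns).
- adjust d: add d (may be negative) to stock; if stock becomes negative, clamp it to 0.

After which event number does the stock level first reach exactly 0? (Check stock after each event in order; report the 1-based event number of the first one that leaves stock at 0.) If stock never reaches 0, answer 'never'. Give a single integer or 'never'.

Answer: 3

Derivation:
Processing events:
Start: stock = 15
  Event 1 (return 3): 15 + 3 = 18
  Event 2 (sale 3): sell min(3,18)=3. stock: 18 - 3 = 15. total_sold = 3
  Event 3 (sale 16): sell min(16,15)=15. stock: 15 - 15 = 0. total_sold = 18
  Event 4 (sale 24): sell min(24,0)=0. stock: 0 - 0 = 0. total_sold = 18
  Event 5 (sale 10): sell min(10,0)=0. stock: 0 - 0 = 0. total_sold = 18
  Event 6 (sale 10): sell min(10,0)=0. stock: 0 - 0 = 0. total_sold = 18
  Event 7 (sale 11): sell min(11,0)=0. stock: 0 - 0 = 0. total_sold = 18
  Event 8 (sale 17): sell min(17,0)=0. stock: 0 - 0 = 0. total_sold = 18
  Event 9 (sale 18): sell min(18,0)=0. stock: 0 - 0 = 0. total_sold = 18
Final: stock = 0, total_sold = 18

First zero at event 3.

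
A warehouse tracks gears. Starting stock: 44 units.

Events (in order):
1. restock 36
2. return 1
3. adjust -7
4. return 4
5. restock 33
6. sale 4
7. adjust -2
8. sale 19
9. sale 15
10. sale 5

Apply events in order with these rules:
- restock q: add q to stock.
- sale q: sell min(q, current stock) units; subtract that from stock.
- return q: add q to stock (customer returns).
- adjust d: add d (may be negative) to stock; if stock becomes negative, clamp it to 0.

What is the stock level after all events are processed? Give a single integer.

Processing events:
Start: stock = 44
  Event 1 (restock 36): 44 + 36 = 80
  Event 2 (return 1): 80 + 1 = 81
  Event 3 (adjust -7): 81 + -7 = 74
  Event 4 (return 4): 74 + 4 = 78
  Event 5 (restock 33): 78 + 33 = 111
  Event 6 (sale 4): sell min(4,111)=4. stock: 111 - 4 = 107. total_sold = 4
  Event 7 (adjust -2): 107 + -2 = 105
  Event 8 (sale 19): sell min(19,105)=19. stock: 105 - 19 = 86. total_sold = 23
  Event 9 (sale 15): sell min(15,86)=15. stock: 86 - 15 = 71. total_sold = 38
  Event 10 (sale 5): sell min(5,71)=5. stock: 71 - 5 = 66. total_sold = 43
Final: stock = 66, total_sold = 43

Answer: 66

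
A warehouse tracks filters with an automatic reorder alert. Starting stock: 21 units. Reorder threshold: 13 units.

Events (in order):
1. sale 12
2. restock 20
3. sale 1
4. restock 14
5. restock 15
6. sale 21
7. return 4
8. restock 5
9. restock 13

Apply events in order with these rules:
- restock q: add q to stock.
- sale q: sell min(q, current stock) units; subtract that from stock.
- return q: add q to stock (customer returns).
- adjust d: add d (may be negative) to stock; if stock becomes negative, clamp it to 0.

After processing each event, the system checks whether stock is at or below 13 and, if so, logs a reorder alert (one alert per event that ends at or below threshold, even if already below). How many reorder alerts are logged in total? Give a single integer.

Answer: 1

Derivation:
Processing events:
Start: stock = 21
  Event 1 (sale 12): sell min(12,21)=12. stock: 21 - 12 = 9. total_sold = 12
  Event 2 (restock 20): 9 + 20 = 29
  Event 3 (sale 1): sell min(1,29)=1. stock: 29 - 1 = 28. total_sold = 13
  Event 4 (restock 14): 28 + 14 = 42
  Event 5 (restock 15): 42 + 15 = 57
  Event 6 (sale 21): sell min(21,57)=21. stock: 57 - 21 = 36. total_sold = 34
  Event 7 (return 4): 36 + 4 = 40
  Event 8 (restock 5): 40 + 5 = 45
  Event 9 (restock 13): 45 + 13 = 58
Final: stock = 58, total_sold = 34

Checking against threshold 13:
  After event 1: stock=9 <= 13 -> ALERT
  After event 2: stock=29 > 13
  After event 3: stock=28 > 13
  After event 4: stock=42 > 13
  After event 5: stock=57 > 13
  After event 6: stock=36 > 13
  After event 7: stock=40 > 13
  After event 8: stock=45 > 13
  After event 9: stock=58 > 13
Alert events: [1]. Count = 1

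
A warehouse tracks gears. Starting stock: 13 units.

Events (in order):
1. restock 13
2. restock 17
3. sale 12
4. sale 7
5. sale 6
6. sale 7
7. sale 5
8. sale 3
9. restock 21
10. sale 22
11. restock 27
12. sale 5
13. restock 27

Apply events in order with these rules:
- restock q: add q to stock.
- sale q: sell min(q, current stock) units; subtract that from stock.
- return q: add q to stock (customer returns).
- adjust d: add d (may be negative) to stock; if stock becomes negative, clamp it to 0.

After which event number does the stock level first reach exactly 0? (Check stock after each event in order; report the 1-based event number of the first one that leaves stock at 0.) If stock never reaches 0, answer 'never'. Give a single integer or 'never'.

Answer: never

Derivation:
Processing events:
Start: stock = 13
  Event 1 (restock 13): 13 + 13 = 26
  Event 2 (restock 17): 26 + 17 = 43
  Event 3 (sale 12): sell min(12,43)=12. stock: 43 - 12 = 31. total_sold = 12
  Event 4 (sale 7): sell min(7,31)=7. stock: 31 - 7 = 24. total_sold = 19
  Event 5 (sale 6): sell min(6,24)=6. stock: 24 - 6 = 18. total_sold = 25
  Event 6 (sale 7): sell min(7,18)=7. stock: 18 - 7 = 11. total_sold = 32
  Event 7 (sale 5): sell min(5,11)=5. stock: 11 - 5 = 6. total_sold = 37
  Event 8 (sale 3): sell min(3,6)=3. stock: 6 - 3 = 3. total_sold = 40
  Event 9 (restock 21): 3 + 21 = 24
  Event 10 (sale 22): sell min(22,24)=22. stock: 24 - 22 = 2. total_sold = 62
  Event 11 (restock 27): 2 + 27 = 29
  Event 12 (sale 5): sell min(5,29)=5. stock: 29 - 5 = 24. total_sold = 67
  Event 13 (restock 27): 24 + 27 = 51
Final: stock = 51, total_sold = 67

Stock never reaches 0.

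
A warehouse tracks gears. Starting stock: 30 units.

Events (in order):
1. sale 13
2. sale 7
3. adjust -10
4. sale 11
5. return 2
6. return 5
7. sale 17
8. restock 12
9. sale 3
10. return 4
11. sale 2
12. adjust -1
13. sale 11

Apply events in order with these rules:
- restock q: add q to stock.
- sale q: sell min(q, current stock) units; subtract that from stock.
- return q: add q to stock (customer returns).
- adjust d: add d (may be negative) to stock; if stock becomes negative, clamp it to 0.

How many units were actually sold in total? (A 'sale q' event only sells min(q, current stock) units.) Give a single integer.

Processing events:
Start: stock = 30
  Event 1 (sale 13): sell min(13,30)=13. stock: 30 - 13 = 17. total_sold = 13
  Event 2 (sale 7): sell min(7,17)=7. stock: 17 - 7 = 10. total_sold = 20
  Event 3 (adjust -10): 10 + -10 = 0
  Event 4 (sale 11): sell min(11,0)=0. stock: 0 - 0 = 0. total_sold = 20
  Event 5 (return 2): 0 + 2 = 2
  Event 6 (return 5): 2 + 5 = 7
  Event 7 (sale 17): sell min(17,7)=7. stock: 7 - 7 = 0. total_sold = 27
  Event 8 (restock 12): 0 + 12 = 12
  Event 9 (sale 3): sell min(3,12)=3. stock: 12 - 3 = 9. total_sold = 30
  Event 10 (return 4): 9 + 4 = 13
  Event 11 (sale 2): sell min(2,13)=2. stock: 13 - 2 = 11. total_sold = 32
  Event 12 (adjust -1): 11 + -1 = 10
  Event 13 (sale 11): sell min(11,10)=10. stock: 10 - 10 = 0. total_sold = 42
Final: stock = 0, total_sold = 42

Answer: 42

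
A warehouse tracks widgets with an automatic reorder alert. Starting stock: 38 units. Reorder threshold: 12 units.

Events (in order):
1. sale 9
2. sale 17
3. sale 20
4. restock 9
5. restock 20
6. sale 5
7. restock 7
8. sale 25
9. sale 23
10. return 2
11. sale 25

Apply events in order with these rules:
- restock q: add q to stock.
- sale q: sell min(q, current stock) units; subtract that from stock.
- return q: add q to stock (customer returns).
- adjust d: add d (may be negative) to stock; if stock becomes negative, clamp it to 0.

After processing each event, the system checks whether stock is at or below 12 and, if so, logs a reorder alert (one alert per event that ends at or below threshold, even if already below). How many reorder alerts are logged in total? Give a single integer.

Answer: 7

Derivation:
Processing events:
Start: stock = 38
  Event 1 (sale 9): sell min(9,38)=9. stock: 38 - 9 = 29. total_sold = 9
  Event 2 (sale 17): sell min(17,29)=17. stock: 29 - 17 = 12. total_sold = 26
  Event 3 (sale 20): sell min(20,12)=12. stock: 12 - 12 = 0. total_sold = 38
  Event 4 (restock 9): 0 + 9 = 9
  Event 5 (restock 20): 9 + 20 = 29
  Event 6 (sale 5): sell min(5,29)=5. stock: 29 - 5 = 24. total_sold = 43
  Event 7 (restock 7): 24 + 7 = 31
  Event 8 (sale 25): sell min(25,31)=25. stock: 31 - 25 = 6. total_sold = 68
  Event 9 (sale 23): sell min(23,6)=6. stock: 6 - 6 = 0. total_sold = 74
  Event 10 (return 2): 0 + 2 = 2
  Event 11 (sale 25): sell min(25,2)=2. stock: 2 - 2 = 0. total_sold = 76
Final: stock = 0, total_sold = 76

Checking against threshold 12:
  After event 1: stock=29 > 12
  After event 2: stock=12 <= 12 -> ALERT
  After event 3: stock=0 <= 12 -> ALERT
  After event 4: stock=9 <= 12 -> ALERT
  After event 5: stock=29 > 12
  After event 6: stock=24 > 12
  After event 7: stock=31 > 12
  After event 8: stock=6 <= 12 -> ALERT
  After event 9: stock=0 <= 12 -> ALERT
  After event 10: stock=2 <= 12 -> ALERT
  After event 11: stock=0 <= 12 -> ALERT
Alert events: [2, 3, 4, 8, 9, 10, 11]. Count = 7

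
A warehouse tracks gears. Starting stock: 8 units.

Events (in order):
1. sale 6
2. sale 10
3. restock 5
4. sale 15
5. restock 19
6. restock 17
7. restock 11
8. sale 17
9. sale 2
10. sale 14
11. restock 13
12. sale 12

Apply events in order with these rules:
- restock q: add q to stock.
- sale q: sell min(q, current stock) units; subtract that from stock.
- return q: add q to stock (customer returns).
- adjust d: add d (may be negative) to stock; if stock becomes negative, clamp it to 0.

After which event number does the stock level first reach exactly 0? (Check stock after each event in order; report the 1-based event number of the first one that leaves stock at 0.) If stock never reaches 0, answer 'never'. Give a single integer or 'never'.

Answer: 2

Derivation:
Processing events:
Start: stock = 8
  Event 1 (sale 6): sell min(6,8)=6. stock: 8 - 6 = 2. total_sold = 6
  Event 2 (sale 10): sell min(10,2)=2. stock: 2 - 2 = 0. total_sold = 8
  Event 3 (restock 5): 0 + 5 = 5
  Event 4 (sale 15): sell min(15,5)=5. stock: 5 - 5 = 0. total_sold = 13
  Event 5 (restock 19): 0 + 19 = 19
  Event 6 (restock 17): 19 + 17 = 36
  Event 7 (restock 11): 36 + 11 = 47
  Event 8 (sale 17): sell min(17,47)=17. stock: 47 - 17 = 30. total_sold = 30
  Event 9 (sale 2): sell min(2,30)=2. stock: 30 - 2 = 28. total_sold = 32
  Event 10 (sale 14): sell min(14,28)=14. stock: 28 - 14 = 14. total_sold = 46
  Event 11 (restock 13): 14 + 13 = 27
  Event 12 (sale 12): sell min(12,27)=12. stock: 27 - 12 = 15. total_sold = 58
Final: stock = 15, total_sold = 58

First zero at event 2.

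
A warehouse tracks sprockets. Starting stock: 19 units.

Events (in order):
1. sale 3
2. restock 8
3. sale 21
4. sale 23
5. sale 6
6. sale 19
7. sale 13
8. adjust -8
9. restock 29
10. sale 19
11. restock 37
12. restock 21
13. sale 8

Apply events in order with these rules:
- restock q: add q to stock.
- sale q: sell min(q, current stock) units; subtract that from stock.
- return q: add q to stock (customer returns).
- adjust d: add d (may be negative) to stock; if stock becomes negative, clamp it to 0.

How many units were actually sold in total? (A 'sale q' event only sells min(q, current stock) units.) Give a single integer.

Processing events:
Start: stock = 19
  Event 1 (sale 3): sell min(3,19)=3. stock: 19 - 3 = 16. total_sold = 3
  Event 2 (restock 8): 16 + 8 = 24
  Event 3 (sale 21): sell min(21,24)=21. stock: 24 - 21 = 3. total_sold = 24
  Event 4 (sale 23): sell min(23,3)=3. stock: 3 - 3 = 0. total_sold = 27
  Event 5 (sale 6): sell min(6,0)=0. stock: 0 - 0 = 0. total_sold = 27
  Event 6 (sale 19): sell min(19,0)=0. stock: 0 - 0 = 0. total_sold = 27
  Event 7 (sale 13): sell min(13,0)=0. stock: 0 - 0 = 0. total_sold = 27
  Event 8 (adjust -8): 0 + -8 = 0 (clamped to 0)
  Event 9 (restock 29): 0 + 29 = 29
  Event 10 (sale 19): sell min(19,29)=19. stock: 29 - 19 = 10. total_sold = 46
  Event 11 (restock 37): 10 + 37 = 47
  Event 12 (restock 21): 47 + 21 = 68
  Event 13 (sale 8): sell min(8,68)=8. stock: 68 - 8 = 60. total_sold = 54
Final: stock = 60, total_sold = 54

Answer: 54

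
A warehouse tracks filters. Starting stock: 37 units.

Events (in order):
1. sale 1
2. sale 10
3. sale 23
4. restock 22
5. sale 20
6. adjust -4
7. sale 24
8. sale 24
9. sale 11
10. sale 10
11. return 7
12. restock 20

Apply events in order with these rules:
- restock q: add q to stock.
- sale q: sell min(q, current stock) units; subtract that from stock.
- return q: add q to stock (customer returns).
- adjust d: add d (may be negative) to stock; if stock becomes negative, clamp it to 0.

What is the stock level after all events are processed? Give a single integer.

Processing events:
Start: stock = 37
  Event 1 (sale 1): sell min(1,37)=1. stock: 37 - 1 = 36. total_sold = 1
  Event 2 (sale 10): sell min(10,36)=10. stock: 36 - 10 = 26. total_sold = 11
  Event 3 (sale 23): sell min(23,26)=23. stock: 26 - 23 = 3. total_sold = 34
  Event 4 (restock 22): 3 + 22 = 25
  Event 5 (sale 20): sell min(20,25)=20. stock: 25 - 20 = 5. total_sold = 54
  Event 6 (adjust -4): 5 + -4 = 1
  Event 7 (sale 24): sell min(24,1)=1. stock: 1 - 1 = 0. total_sold = 55
  Event 8 (sale 24): sell min(24,0)=0. stock: 0 - 0 = 0. total_sold = 55
  Event 9 (sale 11): sell min(11,0)=0. stock: 0 - 0 = 0. total_sold = 55
  Event 10 (sale 10): sell min(10,0)=0. stock: 0 - 0 = 0. total_sold = 55
  Event 11 (return 7): 0 + 7 = 7
  Event 12 (restock 20): 7 + 20 = 27
Final: stock = 27, total_sold = 55

Answer: 27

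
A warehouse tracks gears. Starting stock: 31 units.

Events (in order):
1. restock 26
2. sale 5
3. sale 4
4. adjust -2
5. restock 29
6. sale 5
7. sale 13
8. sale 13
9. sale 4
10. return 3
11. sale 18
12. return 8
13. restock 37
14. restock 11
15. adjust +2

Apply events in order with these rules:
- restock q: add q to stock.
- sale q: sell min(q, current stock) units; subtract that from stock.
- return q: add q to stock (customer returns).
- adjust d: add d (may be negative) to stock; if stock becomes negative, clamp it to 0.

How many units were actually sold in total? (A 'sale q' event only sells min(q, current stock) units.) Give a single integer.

Answer: 62

Derivation:
Processing events:
Start: stock = 31
  Event 1 (restock 26): 31 + 26 = 57
  Event 2 (sale 5): sell min(5,57)=5. stock: 57 - 5 = 52. total_sold = 5
  Event 3 (sale 4): sell min(4,52)=4. stock: 52 - 4 = 48. total_sold = 9
  Event 4 (adjust -2): 48 + -2 = 46
  Event 5 (restock 29): 46 + 29 = 75
  Event 6 (sale 5): sell min(5,75)=5. stock: 75 - 5 = 70. total_sold = 14
  Event 7 (sale 13): sell min(13,70)=13. stock: 70 - 13 = 57. total_sold = 27
  Event 8 (sale 13): sell min(13,57)=13. stock: 57 - 13 = 44. total_sold = 40
  Event 9 (sale 4): sell min(4,44)=4. stock: 44 - 4 = 40. total_sold = 44
  Event 10 (return 3): 40 + 3 = 43
  Event 11 (sale 18): sell min(18,43)=18. stock: 43 - 18 = 25. total_sold = 62
  Event 12 (return 8): 25 + 8 = 33
  Event 13 (restock 37): 33 + 37 = 70
  Event 14 (restock 11): 70 + 11 = 81
  Event 15 (adjust +2): 81 + 2 = 83
Final: stock = 83, total_sold = 62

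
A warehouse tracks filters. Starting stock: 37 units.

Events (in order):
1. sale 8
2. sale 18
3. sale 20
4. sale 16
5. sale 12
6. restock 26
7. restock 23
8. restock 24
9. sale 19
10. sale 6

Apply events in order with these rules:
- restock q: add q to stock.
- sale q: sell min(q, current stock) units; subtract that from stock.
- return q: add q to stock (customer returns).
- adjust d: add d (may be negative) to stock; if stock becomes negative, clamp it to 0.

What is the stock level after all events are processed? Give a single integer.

Answer: 48

Derivation:
Processing events:
Start: stock = 37
  Event 1 (sale 8): sell min(8,37)=8. stock: 37 - 8 = 29. total_sold = 8
  Event 2 (sale 18): sell min(18,29)=18. stock: 29 - 18 = 11. total_sold = 26
  Event 3 (sale 20): sell min(20,11)=11. stock: 11 - 11 = 0. total_sold = 37
  Event 4 (sale 16): sell min(16,0)=0. stock: 0 - 0 = 0. total_sold = 37
  Event 5 (sale 12): sell min(12,0)=0. stock: 0 - 0 = 0. total_sold = 37
  Event 6 (restock 26): 0 + 26 = 26
  Event 7 (restock 23): 26 + 23 = 49
  Event 8 (restock 24): 49 + 24 = 73
  Event 9 (sale 19): sell min(19,73)=19. stock: 73 - 19 = 54. total_sold = 56
  Event 10 (sale 6): sell min(6,54)=6. stock: 54 - 6 = 48. total_sold = 62
Final: stock = 48, total_sold = 62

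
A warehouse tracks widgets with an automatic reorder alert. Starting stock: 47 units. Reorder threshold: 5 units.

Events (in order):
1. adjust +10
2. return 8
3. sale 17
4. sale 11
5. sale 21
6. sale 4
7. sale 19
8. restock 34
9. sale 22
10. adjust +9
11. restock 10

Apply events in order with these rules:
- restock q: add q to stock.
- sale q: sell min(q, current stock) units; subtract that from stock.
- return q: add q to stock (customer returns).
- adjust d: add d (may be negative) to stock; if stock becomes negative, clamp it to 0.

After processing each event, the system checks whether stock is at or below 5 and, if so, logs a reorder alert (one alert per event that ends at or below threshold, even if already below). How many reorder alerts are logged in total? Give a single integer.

Answer: 1

Derivation:
Processing events:
Start: stock = 47
  Event 1 (adjust +10): 47 + 10 = 57
  Event 2 (return 8): 57 + 8 = 65
  Event 3 (sale 17): sell min(17,65)=17. stock: 65 - 17 = 48. total_sold = 17
  Event 4 (sale 11): sell min(11,48)=11. stock: 48 - 11 = 37. total_sold = 28
  Event 5 (sale 21): sell min(21,37)=21. stock: 37 - 21 = 16. total_sold = 49
  Event 6 (sale 4): sell min(4,16)=4. stock: 16 - 4 = 12. total_sold = 53
  Event 7 (sale 19): sell min(19,12)=12. stock: 12 - 12 = 0. total_sold = 65
  Event 8 (restock 34): 0 + 34 = 34
  Event 9 (sale 22): sell min(22,34)=22. stock: 34 - 22 = 12. total_sold = 87
  Event 10 (adjust +9): 12 + 9 = 21
  Event 11 (restock 10): 21 + 10 = 31
Final: stock = 31, total_sold = 87

Checking against threshold 5:
  After event 1: stock=57 > 5
  After event 2: stock=65 > 5
  After event 3: stock=48 > 5
  After event 4: stock=37 > 5
  After event 5: stock=16 > 5
  After event 6: stock=12 > 5
  After event 7: stock=0 <= 5 -> ALERT
  After event 8: stock=34 > 5
  After event 9: stock=12 > 5
  After event 10: stock=21 > 5
  After event 11: stock=31 > 5
Alert events: [7]. Count = 1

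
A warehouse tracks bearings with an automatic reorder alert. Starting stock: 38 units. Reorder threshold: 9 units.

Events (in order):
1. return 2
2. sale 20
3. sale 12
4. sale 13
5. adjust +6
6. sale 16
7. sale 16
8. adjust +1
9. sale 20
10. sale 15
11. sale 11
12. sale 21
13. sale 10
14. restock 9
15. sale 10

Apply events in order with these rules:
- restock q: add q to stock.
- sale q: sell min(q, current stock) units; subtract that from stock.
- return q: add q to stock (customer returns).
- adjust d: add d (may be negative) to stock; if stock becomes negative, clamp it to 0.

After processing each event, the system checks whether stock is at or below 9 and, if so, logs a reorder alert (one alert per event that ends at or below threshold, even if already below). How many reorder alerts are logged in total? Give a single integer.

Processing events:
Start: stock = 38
  Event 1 (return 2): 38 + 2 = 40
  Event 2 (sale 20): sell min(20,40)=20. stock: 40 - 20 = 20. total_sold = 20
  Event 3 (sale 12): sell min(12,20)=12. stock: 20 - 12 = 8. total_sold = 32
  Event 4 (sale 13): sell min(13,8)=8. stock: 8 - 8 = 0. total_sold = 40
  Event 5 (adjust +6): 0 + 6 = 6
  Event 6 (sale 16): sell min(16,6)=6. stock: 6 - 6 = 0. total_sold = 46
  Event 7 (sale 16): sell min(16,0)=0. stock: 0 - 0 = 0. total_sold = 46
  Event 8 (adjust +1): 0 + 1 = 1
  Event 9 (sale 20): sell min(20,1)=1. stock: 1 - 1 = 0. total_sold = 47
  Event 10 (sale 15): sell min(15,0)=0. stock: 0 - 0 = 0. total_sold = 47
  Event 11 (sale 11): sell min(11,0)=0. stock: 0 - 0 = 0. total_sold = 47
  Event 12 (sale 21): sell min(21,0)=0. stock: 0 - 0 = 0. total_sold = 47
  Event 13 (sale 10): sell min(10,0)=0. stock: 0 - 0 = 0. total_sold = 47
  Event 14 (restock 9): 0 + 9 = 9
  Event 15 (sale 10): sell min(10,9)=9. stock: 9 - 9 = 0. total_sold = 56
Final: stock = 0, total_sold = 56

Checking against threshold 9:
  After event 1: stock=40 > 9
  After event 2: stock=20 > 9
  After event 3: stock=8 <= 9 -> ALERT
  After event 4: stock=0 <= 9 -> ALERT
  After event 5: stock=6 <= 9 -> ALERT
  After event 6: stock=0 <= 9 -> ALERT
  After event 7: stock=0 <= 9 -> ALERT
  After event 8: stock=1 <= 9 -> ALERT
  After event 9: stock=0 <= 9 -> ALERT
  After event 10: stock=0 <= 9 -> ALERT
  After event 11: stock=0 <= 9 -> ALERT
  After event 12: stock=0 <= 9 -> ALERT
  After event 13: stock=0 <= 9 -> ALERT
  After event 14: stock=9 <= 9 -> ALERT
  After event 15: stock=0 <= 9 -> ALERT
Alert events: [3, 4, 5, 6, 7, 8, 9, 10, 11, 12, 13, 14, 15]. Count = 13

Answer: 13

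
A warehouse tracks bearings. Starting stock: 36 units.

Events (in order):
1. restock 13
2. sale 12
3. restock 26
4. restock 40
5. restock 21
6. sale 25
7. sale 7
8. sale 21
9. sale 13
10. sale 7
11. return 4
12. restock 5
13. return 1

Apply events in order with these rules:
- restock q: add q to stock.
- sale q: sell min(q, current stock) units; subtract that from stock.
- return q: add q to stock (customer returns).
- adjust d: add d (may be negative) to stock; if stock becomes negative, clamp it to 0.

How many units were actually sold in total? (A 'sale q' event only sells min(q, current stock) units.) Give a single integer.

Answer: 85

Derivation:
Processing events:
Start: stock = 36
  Event 1 (restock 13): 36 + 13 = 49
  Event 2 (sale 12): sell min(12,49)=12. stock: 49 - 12 = 37. total_sold = 12
  Event 3 (restock 26): 37 + 26 = 63
  Event 4 (restock 40): 63 + 40 = 103
  Event 5 (restock 21): 103 + 21 = 124
  Event 6 (sale 25): sell min(25,124)=25. stock: 124 - 25 = 99. total_sold = 37
  Event 7 (sale 7): sell min(7,99)=7. stock: 99 - 7 = 92. total_sold = 44
  Event 8 (sale 21): sell min(21,92)=21. stock: 92 - 21 = 71. total_sold = 65
  Event 9 (sale 13): sell min(13,71)=13. stock: 71 - 13 = 58. total_sold = 78
  Event 10 (sale 7): sell min(7,58)=7. stock: 58 - 7 = 51. total_sold = 85
  Event 11 (return 4): 51 + 4 = 55
  Event 12 (restock 5): 55 + 5 = 60
  Event 13 (return 1): 60 + 1 = 61
Final: stock = 61, total_sold = 85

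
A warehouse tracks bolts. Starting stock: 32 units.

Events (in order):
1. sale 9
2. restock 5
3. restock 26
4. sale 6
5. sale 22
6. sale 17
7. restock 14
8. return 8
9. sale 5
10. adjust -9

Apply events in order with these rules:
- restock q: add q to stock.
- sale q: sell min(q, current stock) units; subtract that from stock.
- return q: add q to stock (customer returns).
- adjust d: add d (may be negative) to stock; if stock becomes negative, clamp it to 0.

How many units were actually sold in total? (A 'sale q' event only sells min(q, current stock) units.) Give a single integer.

Processing events:
Start: stock = 32
  Event 1 (sale 9): sell min(9,32)=9. stock: 32 - 9 = 23. total_sold = 9
  Event 2 (restock 5): 23 + 5 = 28
  Event 3 (restock 26): 28 + 26 = 54
  Event 4 (sale 6): sell min(6,54)=6. stock: 54 - 6 = 48. total_sold = 15
  Event 5 (sale 22): sell min(22,48)=22. stock: 48 - 22 = 26. total_sold = 37
  Event 6 (sale 17): sell min(17,26)=17. stock: 26 - 17 = 9. total_sold = 54
  Event 7 (restock 14): 9 + 14 = 23
  Event 8 (return 8): 23 + 8 = 31
  Event 9 (sale 5): sell min(5,31)=5. stock: 31 - 5 = 26. total_sold = 59
  Event 10 (adjust -9): 26 + -9 = 17
Final: stock = 17, total_sold = 59

Answer: 59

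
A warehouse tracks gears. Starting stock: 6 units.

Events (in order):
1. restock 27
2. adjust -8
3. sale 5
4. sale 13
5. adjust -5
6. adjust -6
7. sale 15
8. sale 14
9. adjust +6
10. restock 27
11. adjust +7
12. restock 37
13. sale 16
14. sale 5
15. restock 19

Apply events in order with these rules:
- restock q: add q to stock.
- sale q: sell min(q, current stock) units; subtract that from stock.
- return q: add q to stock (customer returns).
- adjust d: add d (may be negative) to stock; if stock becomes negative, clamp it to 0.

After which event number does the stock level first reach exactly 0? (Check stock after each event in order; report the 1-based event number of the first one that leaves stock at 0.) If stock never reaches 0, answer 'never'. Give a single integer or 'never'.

Answer: 6

Derivation:
Processing events:
Start: stock = 6
  Event 1 (restock 27): 6 + 27 = 33
  Event 2 (adjust -8): 33 + -8 = 25
  Event 3 (sale 5): sell min(5,25)=5. stock: 25 - 5 = 20. total_sold = 5
  Event 4 (sale 13): sell min(13,20)=13. stock: 20 - 13 = 7. total_sold = 18
  Event 5 (adjust -5): 7 + -5 = 2
  Event 6 (adjust -6): 2 + -6 = 0 (clamped to 0)
  Event 7 (sale 15): sell min(15,0)=0. stock: 0 - 0 = 0. total_sold = 18
  Event 8 (sale 14): sell min(14,0)=0. stock: 0 - 0 = 0. total_sold = 18
  Event 9 (adjust +6): 0 + 6 = 6
  Event 10 (restock 27): 6 + 27 = 33
  Event 11 (adjust +7): 33 + 7 = 40
  Event 12 (restock 37): 40 + 37 = 77
  Event 13 (sale 16): sell min(16,77)=16. stock: 77 - 16 = 61. total_sold = 34
  Event 14 (sale 5): sell min(5,61)=5. stock: 61 - 5 = 56. total_sold = 39
  Event 15 (restock 19): 56 + 19 = 75
Final: stock = 75, total_sold = 39

First zero at event 6.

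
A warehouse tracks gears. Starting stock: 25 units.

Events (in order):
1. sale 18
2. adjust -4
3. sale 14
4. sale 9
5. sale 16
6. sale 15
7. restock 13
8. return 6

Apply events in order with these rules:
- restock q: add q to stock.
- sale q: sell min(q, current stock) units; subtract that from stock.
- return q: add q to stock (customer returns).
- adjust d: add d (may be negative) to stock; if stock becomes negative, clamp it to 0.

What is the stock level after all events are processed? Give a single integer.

Answer: 19

Derivation:
Processing events:
Start: stock = 25
  Event 1 (sale 18): sell min(18,25)=18. stock: 25 - 18 = 7. total_sold = 18
  Event 2 (adjust -4): 7 + -4 = 3
  Event 3 (sale 14): sell min(14,3)=3. stock: 3 - 3 = 0. total_sold = 21
  Event 4 (sale 9): sell min(9,0)=0. stock: 0 - 0 = 0. total_sold = 21
  Event 5 (sale 16): sell min(16,0)=0. stock: 0 - 0 = 0. total_sold = 21
  Event 6 (sale 15): sell min(15,0)=0. stock: 0 - 0 = 0. total_sold = 21
  Event 7 (restock 13): 0 + 13 = 13
  Event 8 (return 6): 13 + 6 = 19
Final: stock = 19, total_sold = 21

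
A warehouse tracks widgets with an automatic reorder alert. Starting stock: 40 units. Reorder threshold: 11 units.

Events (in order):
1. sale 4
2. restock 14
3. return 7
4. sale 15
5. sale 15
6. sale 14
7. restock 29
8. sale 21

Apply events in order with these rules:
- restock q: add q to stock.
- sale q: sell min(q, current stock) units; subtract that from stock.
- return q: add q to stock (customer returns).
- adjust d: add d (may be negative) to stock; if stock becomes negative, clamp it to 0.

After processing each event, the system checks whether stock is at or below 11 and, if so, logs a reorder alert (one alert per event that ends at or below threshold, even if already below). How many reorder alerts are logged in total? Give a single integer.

Processing events:
Start: stock = 40
  Event 1 (sale 4): sell min(4,40)=4. stock: 40 - 4 = 36. total_sold = 4
  Event 2 (restock 14): 36 + 14 = 50
  Event 3 (return 7): 50 + 7 = 57
  Event 4 (sale 15): sell min(15,57)=15. stock: 57 - 15 = 42. total_sold = 19
  Event 5 (sale 15): sell min(15,42)=15. stock: 42 - 15 = 27. total_sold = 34
  Event 6 (sale 14): sell min(14,27)=14. stock: 27 - 14 = 13. total_sold = 48
  Event 7 (restock 29): 13 + 29 = 42
  Event 8 (sale 21): sell min(21,42)=21. stock: 42 - 21 = 21. total_sold = 69
Final: stock = 21, total_sold = 69

Checking against threshold 11:
  After event 1: stock=36 > 11
  After event 2: stock=50 > 11
  After event 3: stock=57 > 11
  After event 4: stock=42 > 11
  After event 5: stock=27 > 11
  After event 6: stock=13 > 11
  After event 7: stock=42 > 11
  After event 8: stock=21 > 11
Alert events: []. Count = 0

Answer: 0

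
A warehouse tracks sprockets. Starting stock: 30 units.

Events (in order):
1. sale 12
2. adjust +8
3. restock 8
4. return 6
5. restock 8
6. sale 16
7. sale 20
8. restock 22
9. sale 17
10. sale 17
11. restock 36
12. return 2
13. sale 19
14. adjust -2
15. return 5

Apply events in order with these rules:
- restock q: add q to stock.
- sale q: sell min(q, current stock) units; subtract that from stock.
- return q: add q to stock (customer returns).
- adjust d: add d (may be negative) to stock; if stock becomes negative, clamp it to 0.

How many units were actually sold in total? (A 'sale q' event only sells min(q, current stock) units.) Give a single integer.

Answer: 101

Derivation:
Processing events:
Start: stock = 30
  Event 1 (sale 12): sell min(12,30)=12. stock: 30 - 12 = 18. total_sold = 12
  Event 2 (adjust +8): 18 + 8 = 26
  Event 3 (restock 8): 26 + 8 = 34
  Event 4 (return 6): 34 + 6 = 40
  Event 5 (restock 8): 40 + 8 = 48
  Event 6 (sale 16): sell min(16,48)=16. stock: 48 - 16 = 32. total_sold = 28
  Event 7 (sale 20): sell min(20,32)=20. stock: 32 - 20 = 12. total_sold = 48
  Event 8 (restock 22): 12 + 22 = 34
  Event 9 (sale 17): sell min(17,34)=17. stock: 34 - 17 = 17. total_sold = 65
  Event 10 (sale 17): sell min(17,17)=17. stock: 17 - 17 = 0. total_sold = 82
  Event 11 (restock 36): 0 + 36 = 36
  Event 12 (return 2): 36 + 2 = 38
  Event 13 (sale 19): sell min(19,38)=19. stock: 38 - 19 = 19. total_sold = 101
  Event 14 (adjust -2): 19 + -2 = 17
  Event 15 (return 5): 17 + 5 = 22
Final: stock = 22, total_sold = 101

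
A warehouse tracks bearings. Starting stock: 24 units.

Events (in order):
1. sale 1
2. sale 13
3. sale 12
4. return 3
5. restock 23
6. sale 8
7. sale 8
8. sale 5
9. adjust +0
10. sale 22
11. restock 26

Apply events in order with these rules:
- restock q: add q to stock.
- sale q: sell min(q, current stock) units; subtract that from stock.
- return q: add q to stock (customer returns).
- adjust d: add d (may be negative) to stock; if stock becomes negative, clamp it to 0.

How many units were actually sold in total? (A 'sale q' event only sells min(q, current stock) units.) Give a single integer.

Answer: 50

Derivation:
Processing events:
Start: stock = 24
  Event 1 (sale 1): sell min(1,24)=1. stock: 24 - 1 = 23. total_sold = 1
  Event 2 (sale 13): sell min(13,23)=13. stock: 23 - 13 = 10. total_sold = 14
  Event 3 (sale 12): sell min(12,10)=10. stock: 10 - 10 = 0. total_sold = 24
  Event 4 (return 3): 0 + 3 = 3
  Event 5 (restock 23): 3 + 23 = 26
  Event 6 (sale 8): sell min(8,26)=8. stock: 26 - 8 = 18. total_sold = 32
  Event 7 (sale 8): sell min(8,18)=8. stock: 18 - 8 = 10. total_sold = 40
  Event 8 (sale 5): sell min(5,10)=5. stock: 10 - 5 = 5. total_sold = 45
  Event 9 (adjust +0): 5 + 0 = 5
  Event 10 (sale 22): sell min(22,5)=5. stock: 5 - 5 = 0. total_sold = 50
  Event 11 (restock 26): 0 + 26 = 26
Final: stock = 26, total_sold = 50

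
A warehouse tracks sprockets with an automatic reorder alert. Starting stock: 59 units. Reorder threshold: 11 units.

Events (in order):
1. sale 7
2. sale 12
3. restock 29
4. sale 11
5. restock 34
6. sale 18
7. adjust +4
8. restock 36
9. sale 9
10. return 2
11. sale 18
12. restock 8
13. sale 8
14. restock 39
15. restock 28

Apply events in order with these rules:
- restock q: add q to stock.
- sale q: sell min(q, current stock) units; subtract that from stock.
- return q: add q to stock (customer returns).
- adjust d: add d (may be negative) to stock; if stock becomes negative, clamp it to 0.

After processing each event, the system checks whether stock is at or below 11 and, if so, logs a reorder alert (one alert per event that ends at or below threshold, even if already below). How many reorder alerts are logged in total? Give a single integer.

Answer: 0

Derivation:
Processing events:
Start: stock = 59
  Event 1 (sale 7): sell min(7,59)=7. stock: 59 - 7 = 52. total_sold = 7
  Event 2 (sale 12): sell min(12,52)=12. stock: 52 - 12 = 40. total_sold = 19
  Event 3 (restock 29): 40 + 29 = 69
  Event 4 (sale 11): sell min(11,69)=11. stock: 69 - 11 = 58. total_sold = 30
  Event 5 (restock 34): 58 + 34 = 92
  Event 6 (sale 18): sell min(18,92)=18. stock: 92 - 18 = 74. total_sold = 48
  Event 7 (adjust +4): 74 + 4 = 78
  Event 8 (restock 36): 78 + 36 = 114
  Event 9 (sale 9): sell min(9,114)=9. stock: 114 - 9 = 105. total_sold = 57
  Event 10 (return 2): 105 + 2 = 107
  Event 11 (sale 18): sell min(18,107)=18. stock: 107 - 18 = 89. total_sold = 75
  Event 12 (restock 8): 89 + 8 = 97
  Event 13 (sale 8): sell min(8,97)=8. stock: 97 - 8 = 89. total_sold = 83
  Event 14 (restock 39): 89 + 39 = 128
  Event 15 (restock 28): 128 + 28 = 156
Final: stock = 156, total_sold = 83

Checking against threshold 11:
  After event 1: stock=52 > 11
  After event 2: stock=40 > 11
  After event 3: stock=69 > 11
  After event 4: stock=58 > 11
  After event 5: stock=92 > 11
  After event 6: stock=74 > 11
  After event 7: stock=78 > 11
  After event 8: stock=114 > 11
  After event 9: stock=105 > 11
  After event 10: stock=107 > 11
  After event 11: stock=89 > 11
  After event 12: stock=97 > 11
  After event 13: stock=89 > 11
  After event 14: stock=128 > 11
  After event 15: stock=156 > 11
Alert events: []. Count = 0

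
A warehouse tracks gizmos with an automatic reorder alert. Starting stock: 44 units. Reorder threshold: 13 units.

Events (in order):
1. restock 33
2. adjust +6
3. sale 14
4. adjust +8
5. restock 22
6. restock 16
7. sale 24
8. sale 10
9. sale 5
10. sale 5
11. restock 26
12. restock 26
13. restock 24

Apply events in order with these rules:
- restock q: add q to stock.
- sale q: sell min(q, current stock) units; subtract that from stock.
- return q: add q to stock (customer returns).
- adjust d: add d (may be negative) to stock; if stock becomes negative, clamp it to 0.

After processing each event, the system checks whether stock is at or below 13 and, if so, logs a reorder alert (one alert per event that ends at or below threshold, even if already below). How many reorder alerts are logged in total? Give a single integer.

Answer: 0

Derivation:
Processing events:
Start: stock = 44
  Event 1 (restock 33): 44 + 33 = 77
  Event 2 (adjust +6): 77 + 6 = 83
  Event 3 (sale 14): sell min(14,83)=14. stock: 83 - 14 = 69. total_sold = 14
  Event 4 (adjust +8): 69 + 8 = 77
  Event 5 (restock 22): 77 + 22 = 99
  Event 6 (restock 16): 99 + 16 = 115
  Event 7 (sale 24): sell min(24,115)=24. stock: 115 - 24 = 91. total_sold = 38
  Event 8 (sale 10): sell min(10,91)=10. stock: 91 - 10 = 81. total_sold = 48
  Event 9 (sale 5): sell min(5,81)=5. stock: 81 - 5 = 76. total_sold = 53
  Event 10 (sale 5): sell min(5,76)=5. stock: 76 - 5 = 71. total_sold = 58
  Event 11 (restock 26): 71 + 26 = 97
  Event 12 (restock 26): 97 + 26 = 123
  Event 13 (restock 24): 123 + 24 = 147
Final: stock = 147, total_sold = 58

Checking against threshold 13:
  After event 1: stock=77 > 13
  After event 2: stock=83 > 13
  After event 3: stock=69 > 13
  After event 4: stock=77 > 13
  After event 5: stock=99 > 13
  After event 6: stock=115 > 13
  After event 7: stock=91 > 13
  After event 8: stock=81 > 13
  After event 9: stock=76 > 13
  After event 10: stock=71 > 13
  After event 11: stock=97 > 13
  After event 12: stock=123 > 13
  After event 13: stock=147 > 13
Alert events: []. Count = 0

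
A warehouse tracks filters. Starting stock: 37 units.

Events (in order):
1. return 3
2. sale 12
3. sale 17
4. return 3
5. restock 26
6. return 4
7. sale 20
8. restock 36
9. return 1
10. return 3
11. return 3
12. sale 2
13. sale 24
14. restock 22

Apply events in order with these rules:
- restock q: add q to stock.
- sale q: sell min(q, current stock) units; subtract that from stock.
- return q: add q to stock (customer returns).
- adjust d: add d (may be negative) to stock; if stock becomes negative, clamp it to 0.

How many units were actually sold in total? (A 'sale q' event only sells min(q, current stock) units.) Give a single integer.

Answer: 75

Derivation:
Processing events:
Start: stock = 37
  Event 1 (return 3): 37 + 3 = 40
  Event 2 (sale 12): sell min(12,40)=12. stock: 40 - 12 = 28. total_sold = 12
  Event 3 (sale 17): sell min(17,28)=17. stock: 28 - 17 = 11. total_sold = 29
  Event 4 (return 3): 11 + 3 = 14
  Event 5 (restock 26): 14 + 26 = 40
  Event 6 (return 4): 40 + 4 = 44
  Event 7 (sale 20): sell min(20,44)=20. stock: 44 - 20 = 24. total_sold = 49
  Event 8 (restock 36): 24 + 36 = 60
  Event 9 (return 1): 60 + 1 = 61
  Event 10 (return 3): 61 + 3 = 64
  Event 11 (return 3): 64 + 3 = 67
  Event 12 (sale 2): sell min(2,67)=2. stock: 67 - 2 = 65. total_sold = 51
  Event 13 (sale 24): sell min(24,65)=24. stock: 65 - 24 = 41. total_sold = 75
  Event 14 (restock 22): 41 + 22 = 63
Final: stock = 63, total_sold = 75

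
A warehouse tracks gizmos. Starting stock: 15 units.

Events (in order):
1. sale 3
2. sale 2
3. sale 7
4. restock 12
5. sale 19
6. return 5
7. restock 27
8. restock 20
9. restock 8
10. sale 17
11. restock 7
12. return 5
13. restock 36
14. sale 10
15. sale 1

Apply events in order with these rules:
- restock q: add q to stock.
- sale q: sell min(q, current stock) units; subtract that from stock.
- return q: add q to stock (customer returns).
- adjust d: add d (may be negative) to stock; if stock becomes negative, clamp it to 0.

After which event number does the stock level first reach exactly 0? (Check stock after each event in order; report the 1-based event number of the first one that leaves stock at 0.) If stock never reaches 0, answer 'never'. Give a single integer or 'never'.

Processing events:
Start: stock = 15
  Event 1 (sale 3): sell min(3,15)=3. stock: 15 - 3 = 12. total_sold = 3
  Event 2 (sale 2): sell min(2,12)=2. stock: 12 - 2 = 10. total_sold = 5
  Event 3 (sale 7): sell min(7,10)=7. stock: 10 - 7 = 3. total_sold = 12
  Event 4 (restock 12): 3 + 12 = 15
  Event 5 (sale 19): sell min(19,15)=15. stock: 15 - 15 = 0. total_sold = 27
  Event 6 (return 5): 0 + 5 = 5
  Event 7 (restock 27): 5 + 27 = 32
  Event 8 (restock 20): 32 + 20 = 52
  Event 9 (restock 8): 52 + 8 = 60
  Event 10 (sale 17): sell min(17,60)=17. stock: 60 - 17 = 43. total_sold = 44
  Event 11 (restock 7): 43 + 7 = 50
  Event 12 (return 5): 50 + 5 = 55
  Event 13 (restock 36): 55 + 36 = 91
  Event 14 (sale 10): sell min(10,91)=10. stock: 91 - 10 = 81. total_sold = 54
  Event 15 (sale 1): sell min(1,81)=1. stock: 81 - 1 = 80. total_sold = 55
Final: stock = 80, total_sold = 55

First zero at event 5.

Answer: 5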